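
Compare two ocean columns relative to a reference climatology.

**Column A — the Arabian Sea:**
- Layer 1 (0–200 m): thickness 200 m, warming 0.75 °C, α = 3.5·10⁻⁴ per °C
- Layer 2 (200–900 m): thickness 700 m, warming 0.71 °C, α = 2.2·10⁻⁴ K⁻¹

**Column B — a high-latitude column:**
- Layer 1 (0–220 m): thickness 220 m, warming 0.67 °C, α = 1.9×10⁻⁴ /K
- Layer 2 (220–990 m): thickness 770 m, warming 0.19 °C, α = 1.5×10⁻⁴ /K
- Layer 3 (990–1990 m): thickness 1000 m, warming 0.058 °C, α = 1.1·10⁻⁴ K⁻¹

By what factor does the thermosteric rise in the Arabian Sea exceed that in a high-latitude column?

2.87

A 0.75 × 200 × 3.5×10⁻⁴ = 0.05250 m
A 200–900 m: 0.71 × 700 × 2.2×10⁻⁴ = 0.10934 m
A total: 0.16184 m
B 220 × 1.9×10⁻⁴ × 0.67 = 0.028006 m
B Layer 2: 0.19 × 770 × 1.5×10⁻⁴ = 0.021945 m
B 990–1990 m: 0.058 × 1000 × 1.1×10⁻⁴ = 0.00638 m
B total: 0.056331 m
Ratio: 0.16184 / 0.056331 ≈ 2.873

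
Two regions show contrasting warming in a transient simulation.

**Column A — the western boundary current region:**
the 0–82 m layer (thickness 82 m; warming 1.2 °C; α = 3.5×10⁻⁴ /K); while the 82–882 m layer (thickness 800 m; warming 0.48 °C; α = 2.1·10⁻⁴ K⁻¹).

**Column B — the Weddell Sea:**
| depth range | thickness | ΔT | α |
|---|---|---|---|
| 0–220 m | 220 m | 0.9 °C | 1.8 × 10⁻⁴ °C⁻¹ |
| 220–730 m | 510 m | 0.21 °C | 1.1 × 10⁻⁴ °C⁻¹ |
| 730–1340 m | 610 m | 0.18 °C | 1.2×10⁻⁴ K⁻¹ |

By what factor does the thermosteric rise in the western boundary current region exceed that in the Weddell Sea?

a factor of 1.9

A Layer 1: 82 × 1.2 × 3.5×10⁻⁴ = 0.03444 m
A 0.48 × 2.1×10⁻⁴ × 800 = 0.08064 m
A total: 0.11508 m
B Layer 1: 1.8×10⁻⁴ × 0.9 × 220 = 0.03564 m
B 220–730 m: 0.21 × 510 × 1.1×10⁻⁴ = 0.011781 m
B Layer 3: 610 × 0.18 × 1.2×10⁻⁴ = 0.013176 m
B total: 0.060597 m
Ratio: 0.11508 / 0.060597 ≈ 1.899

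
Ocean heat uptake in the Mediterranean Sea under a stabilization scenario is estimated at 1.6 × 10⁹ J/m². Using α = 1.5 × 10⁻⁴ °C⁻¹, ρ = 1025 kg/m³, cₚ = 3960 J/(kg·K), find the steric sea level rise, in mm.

Δh = αQ/(ρcₚ) = 1.5×10⁻⁴ × 1.6×10⁹ / (1025 × 3960) ≈ 0.059128 m

Δh = 59.1 mm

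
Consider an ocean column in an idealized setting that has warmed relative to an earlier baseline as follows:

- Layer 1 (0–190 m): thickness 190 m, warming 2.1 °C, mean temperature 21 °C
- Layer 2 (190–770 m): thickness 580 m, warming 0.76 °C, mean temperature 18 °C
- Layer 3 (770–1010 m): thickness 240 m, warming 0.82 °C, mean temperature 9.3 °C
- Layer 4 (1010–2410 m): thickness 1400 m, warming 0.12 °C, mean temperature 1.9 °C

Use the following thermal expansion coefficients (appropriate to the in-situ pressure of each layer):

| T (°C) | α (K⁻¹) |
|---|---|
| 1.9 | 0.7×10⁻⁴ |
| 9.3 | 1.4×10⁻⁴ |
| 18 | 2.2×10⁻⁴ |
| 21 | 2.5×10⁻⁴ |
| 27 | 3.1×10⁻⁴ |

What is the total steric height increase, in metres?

0.236 m of thermosteric rise

Layer 1 at 21 °C → α = 2.5×10⁻⁴ K⁻¹
Layer 2 at 18 °C → α = 2.2×10⁻⁴ K⁻¹
Layer 3 at 9.3 °C → α = 1.4×10⁻⁴ K⁻¹
Layer 4 at 1.9 °C → α = 0.7×10⁻⁴ K⁻¹
Layer 1: 2.1 × 2.5×10⁻⁴ × 190 = 0.09975 m
190–770 m: 0.76 × 580 × 2.2×10⁻⁴ = 0.096976 m
0.82 × 1.4×10⁻⁴ × 240 = 0.027552 m
Layer 4: 1400 × 0.12 × 0.7×10⁻⁴ = 0.01176 m
Δh = 0.09975 + 0.096976 + 0.027552 + 0.01176 = 0.236038 m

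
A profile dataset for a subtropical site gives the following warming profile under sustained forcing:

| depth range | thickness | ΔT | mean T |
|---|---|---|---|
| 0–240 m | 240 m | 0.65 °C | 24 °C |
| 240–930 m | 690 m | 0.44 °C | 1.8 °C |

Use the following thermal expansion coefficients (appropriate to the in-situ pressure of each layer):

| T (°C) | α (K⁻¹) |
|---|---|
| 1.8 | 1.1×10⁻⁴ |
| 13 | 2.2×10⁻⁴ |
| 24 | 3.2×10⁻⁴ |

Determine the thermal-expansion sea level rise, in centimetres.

Layer 1 at 24 °C → α = 3.2×10⁻⁴ K⁻¹
Layer 2 at 1.8 °C → α = 1.1×10⁻⁴ K⁻¹
0–240 m: 0.65 × 3.2×10⁻⁴ × 240 = 0.04992 m
0.44 × 690 × 1.1×10⁻⁴ = 0.033396 m
Δh = 0.04992 + 0.033396 = 0.083316 m

8.33 cm of thermosteric rise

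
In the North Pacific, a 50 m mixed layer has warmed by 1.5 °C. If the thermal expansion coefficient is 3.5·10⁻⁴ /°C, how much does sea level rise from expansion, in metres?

about 0.0263 m

Δh = αΔT·H = 3.5×10⁻⁴ × 1.5 × 50 = 0.02625 m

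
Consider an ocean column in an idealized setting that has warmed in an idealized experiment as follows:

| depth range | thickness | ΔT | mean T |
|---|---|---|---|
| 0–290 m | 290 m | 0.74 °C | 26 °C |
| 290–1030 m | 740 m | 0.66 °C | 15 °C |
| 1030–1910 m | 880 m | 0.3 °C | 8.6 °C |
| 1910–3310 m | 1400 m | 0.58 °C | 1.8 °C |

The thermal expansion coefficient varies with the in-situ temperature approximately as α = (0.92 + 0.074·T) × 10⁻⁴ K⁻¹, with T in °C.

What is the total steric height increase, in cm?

about 28.7 cm

Layer 1: α = (0.92 + 0.074×26)×10⁻⁴ = 2.844×10⁻⁴ K⁻¹
Layer 2: α = (0.92 + 0.074×15)×10⁻⁴ = 2.03×10⁻⁴ K⁻¹
Layer 3: α = (0.92 + 0.074×8.6)×10⁻⁴ = 1.5564×10⁻⁴ K⁻¹
Layer 4: α = (0.92 + 0.074×1.8)×10⁻⁴ = 1.0532×10⁻⁴ K⁻¹
0–290 m: 0.74 × 2.844×10⁻⁴ × 290 = 0.06103224 m
Layer 2: 0.66 × 2.03×10⁻⁴ × 740 = 0.0991452 m
Layer 3: 880 × 1.5564×10⁻⁴ × 0.3 = 0.04108896 m
1.0532×10⁻⁴ × 0.58 × 1400 = 0.08551984 m
Δh = 0.06103224 + 0.0991452 + 0.04108896 + 0.08551984 = 0.28678624 m ≈ 28.7 cm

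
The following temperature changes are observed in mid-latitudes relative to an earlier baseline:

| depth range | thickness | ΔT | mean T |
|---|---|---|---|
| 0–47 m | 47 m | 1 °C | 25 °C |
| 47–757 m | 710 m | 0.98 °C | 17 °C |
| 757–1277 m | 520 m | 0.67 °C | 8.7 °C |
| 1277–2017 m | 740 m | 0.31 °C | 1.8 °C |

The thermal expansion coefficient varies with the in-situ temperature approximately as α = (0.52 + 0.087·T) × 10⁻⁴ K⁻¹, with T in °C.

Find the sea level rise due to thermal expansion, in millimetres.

Layer 1: α = (0.52 + 0.087×25)×10⁻⁴ = 2.695×10⁻⁴ K⁻¹
Layer 2: α = (0.52 + 0.087×17)×10⁻⁴ = 1.999×10⁻⁴ K⁻¹
Layer 3: α = (0.52 + 0.087×8.7)×10⁻⁴ = 1.2769×10⁻⁴ K⁻¹
Layer 4: α = (0.52 + 0.087×1.8)×10⁻⁴ = 0.6766×10⁻⁴ K⁻¹
2.695×10⁻⁴ × 1 × 47 = 0.0126665 m
1.999×10⁻⁴ × 710 × 0.98 = 0.13909042 m
Layer 3: 0.67 × 520 × 1.2769×10⁻⁴ = 0.044487196 m
1277–2017 m: 0.31 × 740 × 0.6766×10⁻⁴ = 0.015521204 m
Δh = 0.0126665 + 0.13909042 + 0.044487196 + 0.015521204 = 0.21176532 m ≈ 212 mm

Δh ≈ 212 mm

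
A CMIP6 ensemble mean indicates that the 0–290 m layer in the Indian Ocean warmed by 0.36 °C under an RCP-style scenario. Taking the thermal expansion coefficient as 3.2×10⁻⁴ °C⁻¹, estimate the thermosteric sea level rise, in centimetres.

Δh ≈ 3.34 cm

Δh = αΔT·H = 3.2×10⁻⁴ × 0.36 × 290 = 0.033408 m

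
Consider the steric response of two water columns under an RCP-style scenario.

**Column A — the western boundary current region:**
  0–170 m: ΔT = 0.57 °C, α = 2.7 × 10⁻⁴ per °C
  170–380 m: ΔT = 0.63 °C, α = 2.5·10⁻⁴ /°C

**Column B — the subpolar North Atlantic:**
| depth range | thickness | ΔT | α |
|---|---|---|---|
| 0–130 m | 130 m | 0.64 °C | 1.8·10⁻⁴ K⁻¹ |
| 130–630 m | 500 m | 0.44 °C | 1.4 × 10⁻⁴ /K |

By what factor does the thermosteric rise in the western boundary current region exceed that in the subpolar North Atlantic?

a factor of 1.3

A Layer 1: 170 × 2.7×10⁻⁴ × 0.57 = 0.026163 m
A 170–380 m: 210 × 2.5×10⁻⁴ × 0.63 = 0.033075 m
A total: 0.059238 m
B Layer 1: 1.8×10⁻⁴ × 0.64 × 130 = 0.014976 m
B 130–630 m: 0.44 × 500 × 1.4×10⁻⁴ = 0.03080 m
B total: 0.045776 m
Ratio: 0.059238 / 0.045776 ≈ 1.294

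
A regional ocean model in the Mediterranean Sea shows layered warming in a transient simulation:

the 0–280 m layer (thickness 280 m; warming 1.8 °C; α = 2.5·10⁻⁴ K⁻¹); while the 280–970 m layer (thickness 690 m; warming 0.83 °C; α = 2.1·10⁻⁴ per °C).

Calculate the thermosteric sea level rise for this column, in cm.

1.8 × 2.5×10⁻⁴ × 280 = 0.12600 m
280–970 m: 0.83 × 2.1×10⁻⁴ × 690 = 0.120267 m
Δh = 0.12600 + 0.120267 = 0.246267 m ≈ 25 cm

25 cm of thermosteric rise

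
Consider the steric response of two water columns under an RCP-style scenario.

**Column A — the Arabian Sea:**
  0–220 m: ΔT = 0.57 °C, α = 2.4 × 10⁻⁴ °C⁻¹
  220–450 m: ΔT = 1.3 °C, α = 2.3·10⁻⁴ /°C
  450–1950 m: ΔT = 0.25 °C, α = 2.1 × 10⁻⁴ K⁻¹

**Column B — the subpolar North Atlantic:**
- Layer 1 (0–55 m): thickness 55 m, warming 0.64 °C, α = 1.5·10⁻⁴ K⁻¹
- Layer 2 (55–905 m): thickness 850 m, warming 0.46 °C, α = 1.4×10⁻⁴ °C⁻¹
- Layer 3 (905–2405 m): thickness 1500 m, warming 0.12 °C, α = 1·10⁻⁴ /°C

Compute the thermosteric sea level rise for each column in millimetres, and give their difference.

A 0–220 m: 2.4×10⁻⁴ × 220 × 0.57 = 0.030096 m
A 220–450 m: 230 × 2.3×10⁻⁴ × 1.3 = 0.06877 m
A 450–1950 m: 1500 × 0.25 × 2.1×10⁻⁴ = 0.07875 m
A total: 0.177616 m
B 0–55 m: 1.5×10⁻⁴ × 0.64 × 55 = 0.00528 m
B Layer 2: 850 × 0.46 × 1.4×10⁻⁴ = 0.05474 m
B Layer 3: 0.12 × 1×10⁻⁴ × 1500 = 0.01800 m
B total: 0.07802 m
Difference: 0.177616 − 0.07802 = 0.099596 m

A: 180 mm; B: 78 mm; difference 100 mm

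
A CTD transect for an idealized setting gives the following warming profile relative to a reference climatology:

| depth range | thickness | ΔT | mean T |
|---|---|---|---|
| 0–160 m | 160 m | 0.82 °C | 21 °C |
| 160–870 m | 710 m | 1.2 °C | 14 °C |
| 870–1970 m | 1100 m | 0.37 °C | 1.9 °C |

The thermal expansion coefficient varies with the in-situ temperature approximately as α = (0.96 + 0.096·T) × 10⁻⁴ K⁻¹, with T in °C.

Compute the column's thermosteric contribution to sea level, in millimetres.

about 282 mm

Layer 1: α = (0.96 + 0.096×21)×10⁻⁴ = 2.976×10⁻⁴ K⁻¹
Layer 2: α = (0.96 + 0.096×14)×10⁻⁴ = 2.304×10⁻⁴ K⁻¹
Layer 3: α = (0.96 + 0.096×1.9)×10⁻⁴ = 1.1424×10⁻⁴ K⁻¹
160 × 0.82 × 2.976×10⁻⁴ = 0.03904512 m
160–870 m: 1.2 × 2.304×10⁻⁴ × 710 = 0.1963008 m
Layer 3: 0.37 × 1100 × 1.1424×10⁻⁴ = 0.04649568 m
Δh = 0.03904512 + 0.1963008 + 0.04649568 = 0.2818416 m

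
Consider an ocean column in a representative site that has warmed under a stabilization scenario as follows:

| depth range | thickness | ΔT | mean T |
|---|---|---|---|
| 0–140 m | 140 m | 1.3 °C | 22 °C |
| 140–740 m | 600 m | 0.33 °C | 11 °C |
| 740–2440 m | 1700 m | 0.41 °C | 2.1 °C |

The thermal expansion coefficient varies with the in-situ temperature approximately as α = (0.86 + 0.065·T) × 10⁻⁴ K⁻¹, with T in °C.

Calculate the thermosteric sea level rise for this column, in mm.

Layer 1: α = (0.86 + 0.065×22)×10⁻⁴ = 2.29×10⁻⁴ K⁻¹
Layer 2: α = (0.86 + 0.065×11)×10⁻⁴ = 1.575×10⁻⁴ K⁻¹
Layer 3: α = (0.86 + 0.065×2.1)×10⁻⁴ = 0.9965×10⁻⁴ K⁻¹
2.29×10⁻⁴ × 140 × 1.3 = 0.041678 m
140–740 m: 600 × 0.33 × 1.575×10⁻⁴ = 0.031185 m
740–2440 m: 0.41 × 1700 × 0.9965×10⁻⁴ = 0.06945605 m
Δh = 0.041678 + 0.031185 + 0.06945605 = 0.14231905 m

about 142 mm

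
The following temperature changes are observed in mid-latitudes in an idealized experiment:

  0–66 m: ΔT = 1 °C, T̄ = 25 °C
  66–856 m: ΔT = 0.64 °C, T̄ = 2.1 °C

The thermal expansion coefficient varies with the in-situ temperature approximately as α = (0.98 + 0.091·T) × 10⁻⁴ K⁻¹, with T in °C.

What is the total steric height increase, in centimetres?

Layer 1: α = (0.98 + 0.091×25)×10⁻⁴ = 3.255×10⁻⁴ K⁻¹
Layer 2: α = (0.98 + 0.091×2.1)×10⁻⁴ = 1.1711×10⁻⁴ K⁻¹
Layer 1: 66 × 3.255×10⁻⁴ × 1 = 0.021483 m
Layer 2: 0.64 × 1.1711×10⁻⁴ × 790 = 0.059210816 m
Δh = 0.021483 + 0.059210816 = 0.080693816 m ≈ 8.07 cm

8.07 cm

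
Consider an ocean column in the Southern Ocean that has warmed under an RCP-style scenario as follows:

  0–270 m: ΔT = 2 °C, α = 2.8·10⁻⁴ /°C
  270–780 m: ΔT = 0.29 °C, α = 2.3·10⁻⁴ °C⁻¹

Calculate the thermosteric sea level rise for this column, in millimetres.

Δh ≈ 185 mm

2 × 2.8×10⁻⁴ × 270 = 0.15120 m
Layer 2: 2.3×10⁻⁴ × 510 × 0.29 = 0.034017 m
Δh = 0.15120 + 0.034017 = 0.185217 m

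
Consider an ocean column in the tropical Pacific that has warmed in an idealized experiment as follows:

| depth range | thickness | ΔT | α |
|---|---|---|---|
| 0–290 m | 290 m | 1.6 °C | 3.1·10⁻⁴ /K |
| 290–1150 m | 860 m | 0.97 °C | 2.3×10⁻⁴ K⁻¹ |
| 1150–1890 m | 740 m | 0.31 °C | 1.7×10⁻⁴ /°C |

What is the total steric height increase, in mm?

Layer 1: 290 × 1.6 × 3.1×10⁻⁴ = 0.14384 m
290–1150 m: 0.97 × 860 × 2.3×10⁻⁴ = 0.191866 m
Layer 3: 740 × 0.31 × 1.7×10⁻⁴ = 0.038998 m
Δh = 0.14384 + 0.191866 + 0.038998 = 0.374704 m

370 mm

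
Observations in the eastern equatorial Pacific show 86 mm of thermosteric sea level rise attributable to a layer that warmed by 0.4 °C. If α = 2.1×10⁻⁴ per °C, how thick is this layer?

H = Δh/(αΔT) = 0.086 / (2.1×10⁻⁴ × 0.4) ≈ 1024 m

about 1020 m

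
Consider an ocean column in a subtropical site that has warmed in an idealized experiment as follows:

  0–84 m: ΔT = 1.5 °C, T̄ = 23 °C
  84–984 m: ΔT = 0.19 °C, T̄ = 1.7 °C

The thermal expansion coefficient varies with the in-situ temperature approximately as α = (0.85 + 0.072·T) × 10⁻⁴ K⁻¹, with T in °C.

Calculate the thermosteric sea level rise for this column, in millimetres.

Layer 1: α = (0.85 + 0.072×23)×10⁻⁴ = 2.506×10⁻⁴ K⁻¹
Layer 2: α = (0.85 + 0.072×1.7)×10⁻⁴ = 0.9724×10⁻⁴ K⁻¹
1.5 × 2.506×10⁻⁴ × 84 = 0.0315756 m
84–984 m: 900 × 0.9724×10⁻⁴ × 0.19 = 0.01662804 m
Δh = 0.0315756 + 0.01662804 = 0.04820364 m

about 48.2 mm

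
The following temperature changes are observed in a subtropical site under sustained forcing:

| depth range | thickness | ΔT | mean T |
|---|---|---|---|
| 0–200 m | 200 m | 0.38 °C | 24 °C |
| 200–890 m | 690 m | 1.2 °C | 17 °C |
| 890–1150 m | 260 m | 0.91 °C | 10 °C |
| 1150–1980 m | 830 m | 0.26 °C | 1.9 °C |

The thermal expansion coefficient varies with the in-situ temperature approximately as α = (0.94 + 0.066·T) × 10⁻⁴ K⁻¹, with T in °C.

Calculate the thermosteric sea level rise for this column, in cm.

about 25.1 cm

Layer 1: α = (0.94 + 0.066×24)×10⁻⁴ = 2.524×10⁻⁴ K⁻¹
Layer 2: α = (0.94 + 0.066×17)×10⁻⁴ = 2.062×10⁻⁴ K⁻¹
Layer 3: α = (0.94 + 0.066×10)×10⁻⁴ = 1.6×10⁻⁴ K⁻¹
Layer 4: α = (0.94 + 0.066×1.9)×10⁻⁴ = 1.0654×10⁻⁴ K⁻¹
0–200 m: 0.38 × 2.524×10⁻⁴ × 200 = 0.0191824 m
200–890 m: 1.2 × 2.062×10⁻⁴ × 690 = 0.1707336 m
Layer 3: 0.91 × 260 × 1.6×10⁻⁴ = 0.037856 m
0.26 × 830 × 1.0654×10⁻⁴ = 0.022991332 m
Δh = 0.0191824 + 0.1707336 + 0.037856 + 0.022991332 = 0.250763332 m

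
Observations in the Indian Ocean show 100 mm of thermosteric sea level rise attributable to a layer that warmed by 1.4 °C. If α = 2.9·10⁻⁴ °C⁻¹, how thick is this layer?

H ≈ 246 m

H = Δh/(αΔT) = 0.1 / (2.9×10⁻⁴ × 1.4) ≈ 246.3 m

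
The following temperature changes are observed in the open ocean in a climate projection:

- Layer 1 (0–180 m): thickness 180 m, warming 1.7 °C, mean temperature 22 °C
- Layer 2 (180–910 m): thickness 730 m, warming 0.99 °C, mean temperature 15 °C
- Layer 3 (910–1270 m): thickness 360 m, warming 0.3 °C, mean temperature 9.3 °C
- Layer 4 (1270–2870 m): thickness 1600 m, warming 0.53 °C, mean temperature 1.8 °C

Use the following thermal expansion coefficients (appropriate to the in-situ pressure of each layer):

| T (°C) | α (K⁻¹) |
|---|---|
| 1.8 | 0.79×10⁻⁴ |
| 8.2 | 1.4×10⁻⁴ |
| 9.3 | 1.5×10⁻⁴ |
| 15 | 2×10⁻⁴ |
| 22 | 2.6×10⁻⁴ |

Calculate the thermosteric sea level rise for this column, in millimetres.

Layer 1 at 22 °C → α = 2.6×10⁻⁴ K⁻¹
Layer 2 at 15 °C → α = 2×10⁻⁴ K⁻¹
Layer 3 at 9.3 °C → α = 1.5×10⁻⁴ K⁻¹
Layer 4 at 1.8 °C → α = 0.79×10⁻⁴ K⁻¹
1.7 × 2.6×10⁻⁴ × 180 = 0.07956 m
2×10⁻⁴ × 0.99 × 730 = 0.14454 m
1.5×10⁻⁴ × 360 × 0.3 = 0.01620 m
Layer 4: 1600 × 0.53 × 0.79×10⁻⁴ = 0.066992 m
Δh = 0.07956 + 0.14454 + 0.01620 + 0.066992 = 0.307292 m

307 mm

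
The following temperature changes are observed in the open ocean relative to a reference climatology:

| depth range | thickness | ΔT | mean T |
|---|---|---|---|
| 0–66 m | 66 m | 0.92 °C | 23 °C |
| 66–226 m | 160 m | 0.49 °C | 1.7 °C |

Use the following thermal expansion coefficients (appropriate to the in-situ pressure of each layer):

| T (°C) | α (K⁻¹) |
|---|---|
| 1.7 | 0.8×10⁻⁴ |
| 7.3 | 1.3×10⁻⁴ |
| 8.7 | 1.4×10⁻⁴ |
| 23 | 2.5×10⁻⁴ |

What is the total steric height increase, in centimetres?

2.15 cm

Layer 1 at 23 °C → α = 2.5×10⁻⁴ K⁻¹
Layer 2 at 1.7 °C → α = 0.8×10⁻⁴ K⁻¹
0.92 × 66 × 2.5×10⁻⁴ = 0.01518 m
0.49 × 160 × 0.8×10⁻⁴ = 0.006272 m
Δh = 0.01518 + 0.006272 = 0.021452 m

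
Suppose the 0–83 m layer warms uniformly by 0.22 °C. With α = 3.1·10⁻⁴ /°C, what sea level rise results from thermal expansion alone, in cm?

Δh = αΔT·H = 3.1×10⁻⁴ × 0.22 × 83 = 0.0056606 m

Δh = 0.57 cm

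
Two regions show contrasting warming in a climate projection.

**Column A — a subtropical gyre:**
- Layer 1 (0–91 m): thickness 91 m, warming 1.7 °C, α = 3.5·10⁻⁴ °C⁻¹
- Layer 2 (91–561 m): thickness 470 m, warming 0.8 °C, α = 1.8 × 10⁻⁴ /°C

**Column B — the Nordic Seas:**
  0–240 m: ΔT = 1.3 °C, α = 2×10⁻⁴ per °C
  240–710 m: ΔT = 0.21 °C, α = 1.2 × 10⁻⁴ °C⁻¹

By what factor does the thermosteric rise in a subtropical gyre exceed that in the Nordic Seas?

≈ 1.6×

A 0–91 m: 3.5×10⁻⁴ × 1.7 × 91 = 0.054145 m
A Layer 2: 470 × 0.8 × 1.8×10⁻⁴ = 0.06768 m
A total: 0.121825 m
B Layer 1: 1.3 × 2×10⁻⁴ × 240 = 0.06240 m
B Layer 2: 1.2×10⁻⁴ × 470 × 0.21 = 0.011844 m
B total: 0.074244 m
Ratio: 0.121825 / 0.074244 ≈ 1.641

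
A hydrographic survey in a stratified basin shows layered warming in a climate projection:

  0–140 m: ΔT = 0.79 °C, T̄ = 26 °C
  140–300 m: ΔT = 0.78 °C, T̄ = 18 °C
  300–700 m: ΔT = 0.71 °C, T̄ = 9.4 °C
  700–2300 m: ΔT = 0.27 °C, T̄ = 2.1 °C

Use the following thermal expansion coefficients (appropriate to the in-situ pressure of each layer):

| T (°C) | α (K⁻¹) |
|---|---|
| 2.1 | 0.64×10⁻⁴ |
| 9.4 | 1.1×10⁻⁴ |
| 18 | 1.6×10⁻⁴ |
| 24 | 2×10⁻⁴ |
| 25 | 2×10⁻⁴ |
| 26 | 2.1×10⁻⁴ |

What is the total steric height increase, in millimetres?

Layer 1 at 26 °C → α = 2.1×10⁻⁴ K⁻¹
Layer 2 at 18 °C → α = 1.6×10⁻⁴ K⁻¹
Layer 3 at 9.4 °C → α = 1.1×10⁻⁴ K⁻¹
Layer 4 at 2.1 °C → α = 0.64×10⁻⁴ K⁻¹
2.1×10⁻⁴ × 0.79 × 140 = 0.023226 m
1.6×10⁻⁴ × 0.78 × 160 = 0.019968 m
1.1×10⁻⁴ × 0.71 × 400 = 0.03124 m
700–2300 m: 0.27 × 0.64×10⁻⁴ × 1600 = 0.027648 m
Δh = 0.023226 + 0.019968 + 0.03124 + 0.027648 = 0.102082 m

102 mm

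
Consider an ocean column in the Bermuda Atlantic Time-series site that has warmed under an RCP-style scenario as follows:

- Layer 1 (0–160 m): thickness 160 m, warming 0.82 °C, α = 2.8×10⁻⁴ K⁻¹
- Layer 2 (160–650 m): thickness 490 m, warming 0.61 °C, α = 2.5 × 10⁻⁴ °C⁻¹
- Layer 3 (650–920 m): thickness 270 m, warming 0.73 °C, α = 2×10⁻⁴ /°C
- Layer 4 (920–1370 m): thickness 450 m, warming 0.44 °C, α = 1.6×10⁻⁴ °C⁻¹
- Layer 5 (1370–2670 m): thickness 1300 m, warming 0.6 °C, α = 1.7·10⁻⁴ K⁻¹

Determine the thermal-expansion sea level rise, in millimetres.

about 315 mm

0–160 m: 2.8×10⁻⁴ × 160 × 0.82 = 0.036736 m
0.61 × 2.5×10⁻⁴ × 490 = 0.074725 m
Layer 3: 270 × 2×10⁻⁴ × 0.73 = 0.03942 m
450 × 0.44 × 1.6×10⁻⁴ = 0.03168 m
Layer 5: 0.6 × 1300 × 1.7×10⁻⁴ = 0.13260 m
Δh = 0.036736 + 0.074725 + 0.03942 + 0.03168 + 0.13260 = 0.315161 m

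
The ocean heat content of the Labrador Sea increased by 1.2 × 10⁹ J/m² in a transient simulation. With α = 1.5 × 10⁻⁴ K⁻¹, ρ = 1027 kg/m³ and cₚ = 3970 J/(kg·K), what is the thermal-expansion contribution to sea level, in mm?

Δh ≈ 44.1 mm

Δh = αQ/(ρcₚ) = 1.5×10⁻⁴ × 1.2×10⁹ / (1027 × 3970) ≈ 0.044148 m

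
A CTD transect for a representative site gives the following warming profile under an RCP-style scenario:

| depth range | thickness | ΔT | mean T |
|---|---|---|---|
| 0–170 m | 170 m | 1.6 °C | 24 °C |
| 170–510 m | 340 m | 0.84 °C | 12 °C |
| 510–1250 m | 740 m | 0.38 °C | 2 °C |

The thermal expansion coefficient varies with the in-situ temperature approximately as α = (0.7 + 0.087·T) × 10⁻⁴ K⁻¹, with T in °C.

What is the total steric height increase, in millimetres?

about 150 mm

Layer 1: α = (0.7 + 0.087×24)×10⁻⁴ = 2.788×10⁻⁴ K⁻¹
Layer 2: α = (0.7 + 0.087×12)×10⁻⁴ = 1.744×10⁻⁴ K⁻¹
Layer 3: α = (0.7 + 0.087×2)×10⁻⁴ = 0.874×10⁻⁴ K⁻¹
2.788×10⁻⁴ × 1.6 × 170 = 0.0758336 m
170–510 m: 0.84 × 340 × 1.744×10⁻⁴ = 0.04980864 m
510–1250 m: 0.874×10⁻⁴ × 0.38 × 740 = 0.02457688 m
Δh = 0.0758336 + 0.04980864 + 0.02457688 = 0.15021912 m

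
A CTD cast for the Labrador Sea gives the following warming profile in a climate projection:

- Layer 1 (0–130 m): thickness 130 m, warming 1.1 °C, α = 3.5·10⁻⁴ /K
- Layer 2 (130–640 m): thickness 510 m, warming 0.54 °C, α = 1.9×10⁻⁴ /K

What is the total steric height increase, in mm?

130 × 1.1 × 3.5×10⁻⁴ = 0.05005 m
Layer 2: 0.54 × 510 × 1.9×10⁻⁴ = 0.052326 m
Δh = 0.05005 + 0.052326 = 0.102376 m ≈ 102 mm

102 mm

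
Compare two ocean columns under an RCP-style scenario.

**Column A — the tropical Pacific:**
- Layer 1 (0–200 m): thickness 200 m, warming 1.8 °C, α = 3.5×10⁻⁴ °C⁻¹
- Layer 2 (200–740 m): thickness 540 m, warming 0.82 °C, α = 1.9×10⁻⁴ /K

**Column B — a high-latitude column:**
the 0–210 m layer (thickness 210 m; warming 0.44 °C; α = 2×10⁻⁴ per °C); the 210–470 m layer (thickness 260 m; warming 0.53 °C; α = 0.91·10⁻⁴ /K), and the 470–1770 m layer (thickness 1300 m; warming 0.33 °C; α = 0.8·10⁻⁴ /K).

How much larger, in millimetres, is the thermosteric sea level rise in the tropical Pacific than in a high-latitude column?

145 mm

A Layer 1: 1.8 × 3.5×10⁻⁴ × 200 = 0.12600 m
A 200–740 m: 540 × 1.9×10⁻⁴ × 0.82 = 0.084132 m
A total: 0.210132 m
B Layer 1: 210 × 2×10⁻⁴ × 0.44 = 0.01848 m
B 0.91×10⁻⁴ × 260 × 0.53 = 0.0125398 m
B 470–1770 m: 0.33 × 0.8×10⁻⁴ × 1300 = 0.03432 m
B total: 0.0653398 m
Difference: 0.210132 − 0.0653398 = 0.1447922 m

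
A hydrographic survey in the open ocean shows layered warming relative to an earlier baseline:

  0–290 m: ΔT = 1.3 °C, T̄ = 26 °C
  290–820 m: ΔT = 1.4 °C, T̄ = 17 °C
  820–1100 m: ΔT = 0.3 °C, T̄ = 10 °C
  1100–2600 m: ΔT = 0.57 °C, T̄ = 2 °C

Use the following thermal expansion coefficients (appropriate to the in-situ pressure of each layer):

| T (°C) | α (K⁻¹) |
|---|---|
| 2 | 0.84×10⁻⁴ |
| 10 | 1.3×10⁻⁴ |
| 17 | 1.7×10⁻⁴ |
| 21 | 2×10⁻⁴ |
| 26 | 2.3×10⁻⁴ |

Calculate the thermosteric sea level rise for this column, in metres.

about 0.296 m

Layer 1 at 26 °C → α = 2.3×10⁻⁴ K⁻¹
Layer 2 at 17 °C → α = 1.7×10⁻⁴ K⁻¹
Layer 3 at 10 °C → α = 1.3×10⁻⁴ K⁻¹
Layer 4 at 2 °C → α = 0.84×10⁻⁴ K⁻¹
0–290 m: 290 × 2.3×10⁻⁴ × 1.3 = 0.08671 m
Layer 2: 530 × 1.4 × 1.7×10⁻⁴ = 0.12614 m
Layer 3: 1.3×10⁻⁴ × 280 × 0.3 = 0.01092 m
1100–2600 m: 0.57 × 0.84×10⁻⁴ × 1500 = 0.07182 m
Δh = 0.08671 + 0.12614 + 0.01092 + 0.07182 = 0.29559 m ≈ 0.296 m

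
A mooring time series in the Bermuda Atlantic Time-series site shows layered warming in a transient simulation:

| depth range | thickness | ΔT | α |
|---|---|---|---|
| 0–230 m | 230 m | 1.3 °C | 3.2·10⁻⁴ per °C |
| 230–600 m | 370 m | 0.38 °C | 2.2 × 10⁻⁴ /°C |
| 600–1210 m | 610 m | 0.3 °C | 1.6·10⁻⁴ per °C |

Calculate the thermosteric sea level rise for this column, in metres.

Δh = 0.16 m

1.3 × 230 × 3.2×10⁻⁴ = 0.09568 m
Layer 2: 0.38 × 2.2×10⁻⁴ × 370 = 0.030932 m
Layer 3: 0.3 × 610 × 1.6×10⁻⁴ = 0.02928 m
Δh = 0.09568 + 0.030932 + 0.02928 = 0.155892 m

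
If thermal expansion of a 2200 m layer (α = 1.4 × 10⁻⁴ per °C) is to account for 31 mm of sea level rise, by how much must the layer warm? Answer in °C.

ΔT = Δh/(αH) = 0.031 / (1.4×10⁻⁴ × 2200) ≈ 0.1006 °C

about 0.101 °C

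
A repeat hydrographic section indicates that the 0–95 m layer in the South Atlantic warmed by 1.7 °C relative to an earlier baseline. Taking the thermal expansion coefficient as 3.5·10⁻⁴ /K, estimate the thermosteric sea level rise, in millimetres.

Δh = αΔT·H = 3.5×10⁻⁴ × 1.7 × 95 = 0.056525 m

56.5 mm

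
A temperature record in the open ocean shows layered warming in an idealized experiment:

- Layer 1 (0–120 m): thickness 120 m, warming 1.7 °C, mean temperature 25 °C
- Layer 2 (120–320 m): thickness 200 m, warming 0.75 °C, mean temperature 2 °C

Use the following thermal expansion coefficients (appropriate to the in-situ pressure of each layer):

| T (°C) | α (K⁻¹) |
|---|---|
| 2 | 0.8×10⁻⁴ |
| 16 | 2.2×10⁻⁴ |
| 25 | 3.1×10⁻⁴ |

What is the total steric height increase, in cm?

Layer 1 at 25 °C → α = 3.1×10⁻⁴ K⁻¹
Layer 2 at 2 °C → α = 0.8×10⁻⁴ K⁻¹
0–120 m: 3.1×10⁻⁴ × 120 × 1.7 = 0.06324 m
120–320 m: 0.8×10⁻⁴ × 0.75 × 200 = 0.01200 m
Δh = 0.06324 + 0.01200 = 0.07524 m

Δh ≈ 7.5 cm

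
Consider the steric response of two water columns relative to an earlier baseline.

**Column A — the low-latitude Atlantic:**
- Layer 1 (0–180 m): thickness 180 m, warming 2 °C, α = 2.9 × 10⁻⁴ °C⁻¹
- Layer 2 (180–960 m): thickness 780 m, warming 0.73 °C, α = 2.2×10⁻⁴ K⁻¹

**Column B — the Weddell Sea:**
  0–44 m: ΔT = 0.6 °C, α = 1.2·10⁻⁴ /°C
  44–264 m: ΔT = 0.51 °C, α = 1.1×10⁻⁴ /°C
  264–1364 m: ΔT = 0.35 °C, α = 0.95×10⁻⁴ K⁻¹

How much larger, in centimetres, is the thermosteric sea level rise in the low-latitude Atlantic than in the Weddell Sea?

18 cm larger

A 180 × 2 × 2.9×10⁻⁴ = 0.10440 m
A 180–960 m: 2.2×10⁻⁴ × 780 × 0.73 = 0.125268 m
A total: 0.229668 m
B Layer 1: 44 × 1.2×10⁻⁴ × 0.6 = 0.003168 m
B 44–264 m: 0.51 × 220 × 1.1×10⁻⁴ = 0.012342 m
B Layer 3: 1100 × 0.95×10⁻⁴ × 0.35 = 0.036575 m
B total: 0.052085 m
Difference: 0.229668 − 0.052085 = 0.177583 m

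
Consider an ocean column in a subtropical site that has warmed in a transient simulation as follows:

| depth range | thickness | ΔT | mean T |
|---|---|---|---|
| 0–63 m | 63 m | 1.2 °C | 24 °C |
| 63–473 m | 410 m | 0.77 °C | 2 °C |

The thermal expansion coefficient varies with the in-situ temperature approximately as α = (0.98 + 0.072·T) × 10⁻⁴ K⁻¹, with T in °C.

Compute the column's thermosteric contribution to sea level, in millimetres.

Layer 1: α = (0.98 + 0.072×24)×10⁻⁴ = 2.708×10⁻⁴ K⁻¹
Layer 2: α = (0.98 + 0.072×2)×10⁻⁴ = 1.124×10⁻⁴ K⁻¹
2.708×10⁻⁴ × 1.2 × 63 = 0.02047248 m
63–473 m: 1.124×10⁻⁴ × 0.77 × 410 = 0.03548468 m
Δh = 0.02047248 + 0.03548468 = 0.05595716 m

56 mm of thermosteric rise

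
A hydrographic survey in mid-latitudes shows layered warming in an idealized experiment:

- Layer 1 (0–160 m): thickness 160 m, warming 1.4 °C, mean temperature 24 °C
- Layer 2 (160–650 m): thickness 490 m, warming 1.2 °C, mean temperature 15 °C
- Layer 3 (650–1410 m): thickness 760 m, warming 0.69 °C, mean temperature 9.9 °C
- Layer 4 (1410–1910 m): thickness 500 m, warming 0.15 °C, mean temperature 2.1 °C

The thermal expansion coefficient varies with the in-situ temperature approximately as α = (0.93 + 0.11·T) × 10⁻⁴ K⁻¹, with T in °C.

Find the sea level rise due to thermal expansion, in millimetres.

Δh = 350 mm

Layer 1: α = (0.93 + 0.11×24)×10⁻⁴ = 3.57×10⁻⁴ K⁻¹
Layer 2: α = (0.93 + 0.11×15)×10⁻⁴ = 2.58×10⁻⁴ K⁻¹
Layer 3: α = (0.93 + 0.11×9.9)×10⁻⁴ = 2.019×10⁻⁴ K⁻¹
Layer 4: α = (0.93 + 0.11×2.1)×10⁻⁴ = 1.161×10⁻⁴ K⁻¹
Layer 1: 160 × 3.57×10⁻⁴ × 1.4 = 0.079968 m
Layer 2: 2.58×10⁻⁴ × 490 × 1.2 = 0.151704 m
Layer 3: 2.019×10⁻⁴ × 760 × 0.69 = 0.10587636 m
1410–1910 m: 500 × 1.161×10⁻⁴ × 0.15 = 0.0087075 m
Δh = 0.079968 + 0.151704 + 0.10587636 + 0.0087075 = 0.34625586 m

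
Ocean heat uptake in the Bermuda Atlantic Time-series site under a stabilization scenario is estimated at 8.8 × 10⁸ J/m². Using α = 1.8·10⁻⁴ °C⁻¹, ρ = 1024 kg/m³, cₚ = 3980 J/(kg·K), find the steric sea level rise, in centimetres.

Δh = αQ/(ρcₚ) = 1.8×10⁻⁴ × 8.8×10⁸ / (1024 × 3980) ≈ 0.038866 m

Δh = 3.89 cm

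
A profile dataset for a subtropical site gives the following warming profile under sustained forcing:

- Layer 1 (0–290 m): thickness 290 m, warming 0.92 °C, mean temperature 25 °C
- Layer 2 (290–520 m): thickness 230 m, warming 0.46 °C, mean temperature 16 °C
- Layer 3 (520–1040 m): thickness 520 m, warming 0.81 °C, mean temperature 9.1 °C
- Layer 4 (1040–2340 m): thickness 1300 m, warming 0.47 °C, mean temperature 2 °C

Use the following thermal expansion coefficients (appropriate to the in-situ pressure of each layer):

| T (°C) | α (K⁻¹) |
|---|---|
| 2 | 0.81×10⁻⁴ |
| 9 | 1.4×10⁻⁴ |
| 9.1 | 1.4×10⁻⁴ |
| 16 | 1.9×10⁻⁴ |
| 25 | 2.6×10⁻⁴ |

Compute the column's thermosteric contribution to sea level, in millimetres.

Δh ≈ 198 mm

Layer 1 at 25 °C → α = 2.6×10⁻⁴ K⁻¹
Layer 2 at 16 °C → α = 1.9×10⁻⁴ K⁻¹
Layer 3 at 9.1 °C → α = 1.4×10⁻⁴ K⁻¹
Layer 4 at 2 °C → α = 0.81×10⁻⁴ K⁻¹
0–290 m: 290 × 0.92 × 2.6×10⁻⁴ = 0.069368 m
0.46 × 1.9×10⁻⁴ × 230 = 0.020102 m
Layer 3: 1.4×10⁻⁴ × 520 × 0.81 = 0.058968 m
Layer 4: 0.81×10⁻⁴ × 0.47 × 1300 = 0.049491 m
Δh = 0.069368 + 0.020102 + 0.058968 + 0.049491 = 0.197929 m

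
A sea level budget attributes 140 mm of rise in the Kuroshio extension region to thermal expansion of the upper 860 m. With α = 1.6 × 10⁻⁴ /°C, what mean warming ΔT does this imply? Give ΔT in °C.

ΔT ≈ 1.0 °C

ΔT = Δh/(αH) = 0.14 / (1.6×10⁻⁴ × 860) ≈ 1.017 °C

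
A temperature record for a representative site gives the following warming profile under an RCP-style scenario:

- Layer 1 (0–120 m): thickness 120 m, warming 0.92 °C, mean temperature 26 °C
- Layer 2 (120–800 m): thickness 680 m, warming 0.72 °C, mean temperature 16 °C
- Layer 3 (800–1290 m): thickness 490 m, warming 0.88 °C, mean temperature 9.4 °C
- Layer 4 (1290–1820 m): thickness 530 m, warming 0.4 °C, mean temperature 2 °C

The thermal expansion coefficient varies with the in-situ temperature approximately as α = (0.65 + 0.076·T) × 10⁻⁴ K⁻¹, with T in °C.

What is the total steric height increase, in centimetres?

19.6 cm of thermosteric rise

Layer 1: α = (0.65 + 0.076×26)×10⁻⁴ = 2.626×10⁻⁴ K⁻¹
Layer 2: α = (0.65 + 0.076×16)×10⁻⁴ = 1.866×10⁻⁴ K⁻¹
Layer 3: α = (0.65 + 0.076×9.4)×10⁻⁴ = 1.3644×10⁻⁴ K⁻¹
Layer 4: α = (0.65 + 0.076×2)×10⁻⁴ = 0.802×10⁻⁴ K⁻¹
0–120 m: 0.92 × 2.626×10⁻⁴ × 120 = 0.02899104 m
120–800 m: 0.72 × 680 × 1.866×10⁻⁴ = 0.09135936 m
1.3644×10⁻⁴ × 490 × 0.88 = 0.058832928 m
Layer 4: 0.4 × 0.802×10⁻⁴ × 530 = 0.0170024 m
Δh = 0.02899104 + 0.09135936 + 0.058832928 + 0.0170024 = 0.196185728 m ≈ 19.6 cm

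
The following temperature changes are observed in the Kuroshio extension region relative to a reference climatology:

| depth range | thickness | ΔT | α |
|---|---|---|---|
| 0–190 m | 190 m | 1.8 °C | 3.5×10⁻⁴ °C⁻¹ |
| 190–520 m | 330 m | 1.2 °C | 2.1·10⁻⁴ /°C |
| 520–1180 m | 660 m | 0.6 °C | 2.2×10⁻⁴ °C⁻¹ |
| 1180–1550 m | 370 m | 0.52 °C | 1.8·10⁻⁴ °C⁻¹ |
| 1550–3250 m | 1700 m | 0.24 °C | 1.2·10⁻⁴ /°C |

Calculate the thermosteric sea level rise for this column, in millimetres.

3.5×10⁻⁴ × 190 × 1.8 = 0.11970 m
190–520 m: 2.1×10⁻⁴ × 330 × 1.2 = 0.08316 m
520–1180 m: 2.2×10⁻⁴ × 660 × 0.6 = 0.08712 m
0.52 × 1.8×10⁻⁴ × 370 = 0.034632 m
Layer 5: 0.24 × 1700 × 1.2×10⁻⁴ = 0.04896 m
Δh = 0.11970 + 0.08316 + 0.08712 + 0.034632 + 0.04896 = 0.373572 m

Δh ≈ 374 mm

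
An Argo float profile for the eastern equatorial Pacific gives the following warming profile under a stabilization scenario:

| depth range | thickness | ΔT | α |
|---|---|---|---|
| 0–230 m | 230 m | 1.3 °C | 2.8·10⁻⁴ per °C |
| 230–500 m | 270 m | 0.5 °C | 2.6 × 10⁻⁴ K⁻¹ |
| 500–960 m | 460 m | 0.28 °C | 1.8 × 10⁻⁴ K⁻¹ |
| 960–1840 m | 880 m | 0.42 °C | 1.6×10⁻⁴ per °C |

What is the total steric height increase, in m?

about 0.201 m

1.3 × 230 × 2.8×10⁻⁴ = 0.08372 m
2.6×10⁻⁴ × 0.5 × 270 = 0.03510 m
0.28 × 460 × 1.8×10⁻⁴ = 0.023184 m
960–1840 m: 880 × 1.6×10⁻⁴ × 0.42 = 0.059136 m
Δh = 0.08372 + 0.03510 + 0.023184 + 0.059136 = 0.20114 m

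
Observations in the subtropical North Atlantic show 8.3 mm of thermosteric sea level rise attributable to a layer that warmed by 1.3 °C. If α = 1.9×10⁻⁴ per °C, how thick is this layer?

about 33.6 m

H = Δh/(αΔT) = 0.0083 / (1.9×10⁻⁴ × 1.3) ≈ 33.60 m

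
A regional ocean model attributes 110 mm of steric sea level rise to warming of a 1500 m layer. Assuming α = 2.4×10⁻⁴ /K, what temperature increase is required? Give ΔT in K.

about 0.31 K

ΔT = Δh/(αH) = 0.11 / (2.4×10⁻⁴ × 1500) ≈ 0.3056 K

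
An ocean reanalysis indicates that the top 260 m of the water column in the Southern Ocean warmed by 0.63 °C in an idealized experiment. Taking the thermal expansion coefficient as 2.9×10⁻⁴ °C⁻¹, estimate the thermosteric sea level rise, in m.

about 0.0475 m

Δh = αΔT·H = 2.9×10⁻⁴ × 0.63 × 260 = 0.047502 m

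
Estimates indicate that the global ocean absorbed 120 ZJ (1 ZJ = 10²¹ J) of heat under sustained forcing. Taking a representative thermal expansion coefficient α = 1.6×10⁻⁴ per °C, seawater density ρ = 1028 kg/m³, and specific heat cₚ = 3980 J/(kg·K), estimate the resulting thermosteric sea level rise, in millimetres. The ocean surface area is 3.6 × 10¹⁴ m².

13 mm of thermosteric rise

Per unit area: Q = 120×10²¹ / (3.6×10¹⁴) ≈ 3.333×10⁸ J/m²
Δh = αQ/(ρcₚ) = 1.6×10⁻⁴ × 3.333×10⁸ / (1028 × 3980) ≈ 0.013034 m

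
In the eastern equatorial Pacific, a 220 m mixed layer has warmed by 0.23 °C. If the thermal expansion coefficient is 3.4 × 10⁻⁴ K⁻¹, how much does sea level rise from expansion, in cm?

Δh ≈ 1.72 cm

Δh = αΔT·H = 3.4×10⁻⁴ × 0.23 × 220 = 0.017204 m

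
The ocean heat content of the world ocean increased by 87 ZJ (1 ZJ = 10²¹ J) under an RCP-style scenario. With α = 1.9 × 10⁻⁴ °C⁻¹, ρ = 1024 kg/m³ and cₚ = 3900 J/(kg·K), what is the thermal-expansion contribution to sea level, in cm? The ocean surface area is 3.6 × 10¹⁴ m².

about 1.15 cm

Per unit area: Q = 87×10²¹ / (3.6×10¹⁴) ≈ 2.417×10⁸ J/m²
Δh = αQ/(ρcₚ) = 1.9×10⁻⁴ × 2.417×10⁸ / (1024 × 3900) ≈ 0.011499 m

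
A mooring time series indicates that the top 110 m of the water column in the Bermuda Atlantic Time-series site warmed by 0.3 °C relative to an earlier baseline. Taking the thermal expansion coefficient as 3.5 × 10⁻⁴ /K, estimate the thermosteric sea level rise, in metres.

Δh ≈ 0.0116 m

Δh = αΔT·H = 3.5×10⁻⁴ × 0.3 × 110 = 0.01155 m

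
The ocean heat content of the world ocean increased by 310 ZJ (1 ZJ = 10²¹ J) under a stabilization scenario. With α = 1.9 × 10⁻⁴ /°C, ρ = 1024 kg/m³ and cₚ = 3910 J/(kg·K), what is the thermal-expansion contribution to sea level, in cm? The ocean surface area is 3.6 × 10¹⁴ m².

Per unit area: Q = 310×10²¹ / (3.6×10¹⁴) ≈ 8.611×10⁸ J/m²
Δh = αQ/(ρcₚ) = 1.9×10⁻⁴ × 8.611×10⁸ / (1024 × 3910) ≈ 0.040863 m

about 4.09 cm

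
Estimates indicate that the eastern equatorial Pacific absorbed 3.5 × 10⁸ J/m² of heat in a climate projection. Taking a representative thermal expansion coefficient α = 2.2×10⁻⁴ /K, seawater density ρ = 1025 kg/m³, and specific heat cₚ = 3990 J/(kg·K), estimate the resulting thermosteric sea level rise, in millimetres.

Δh = αQ/(ρcₚ) = 2.2×10⁻⁴ × 3.5×10⁸ / (1025 × 3990) ≈ 0.018828 m

Δh = 19 mm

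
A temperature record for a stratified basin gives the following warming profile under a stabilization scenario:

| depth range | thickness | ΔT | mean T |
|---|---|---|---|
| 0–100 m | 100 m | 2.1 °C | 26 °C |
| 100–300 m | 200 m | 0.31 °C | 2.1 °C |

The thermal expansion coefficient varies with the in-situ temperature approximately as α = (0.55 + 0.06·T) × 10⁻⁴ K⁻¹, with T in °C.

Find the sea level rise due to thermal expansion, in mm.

Layer 1: α = (0.55 + 0.06×26)×10⁻⁴ = 2.11×10⁻⁴ K⁻¹
Layer 2: α = (0.55 + 0.06×2.1)×10⁻⁴ = 0.676×10⁻⁴ K⁻¹
0–100 m: 100 × 2.11×10⁻⁴ × 2.1 = 0.04431 m
100–300 m: 0.676×10⁻⁴ × 0.31 × 200 = 0.0041912 m
Δh = 0.04431 + 0.0041912 = 0.0485012 m ≈ 49 mm

Δh = 49 mm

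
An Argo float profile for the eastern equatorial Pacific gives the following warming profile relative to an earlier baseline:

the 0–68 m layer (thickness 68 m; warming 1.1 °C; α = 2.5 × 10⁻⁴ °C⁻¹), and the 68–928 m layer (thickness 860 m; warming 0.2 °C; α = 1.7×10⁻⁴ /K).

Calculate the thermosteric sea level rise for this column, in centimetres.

68 × 1.1 × 2.5×10⁻⁴ = 0.01870 m
68–928 m: 860 × 1.7×10⁻⁴ × 0.2 = 0.02924 m
Δh = 0.01870 + 0.02924 = 0.04794 m

Δh ≈ 4.79 cm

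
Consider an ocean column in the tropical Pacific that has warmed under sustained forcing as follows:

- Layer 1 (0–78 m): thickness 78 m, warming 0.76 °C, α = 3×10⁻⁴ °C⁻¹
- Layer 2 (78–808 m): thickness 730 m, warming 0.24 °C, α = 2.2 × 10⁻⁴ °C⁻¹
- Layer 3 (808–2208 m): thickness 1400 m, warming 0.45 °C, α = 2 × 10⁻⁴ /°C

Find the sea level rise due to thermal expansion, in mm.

Δh ≈ 180 mm

3×10⁻⁴ × 0.76 × 78 = 0.017784 m
730 × 2.2×10⁻⁴ × 0.24 = 0.038544 m
0.45 × 2×10⁻⁴ × 1400 = 0.12600 m
Δh = 0.017784 + 0.038544 + 0.12600 = 0.182328 m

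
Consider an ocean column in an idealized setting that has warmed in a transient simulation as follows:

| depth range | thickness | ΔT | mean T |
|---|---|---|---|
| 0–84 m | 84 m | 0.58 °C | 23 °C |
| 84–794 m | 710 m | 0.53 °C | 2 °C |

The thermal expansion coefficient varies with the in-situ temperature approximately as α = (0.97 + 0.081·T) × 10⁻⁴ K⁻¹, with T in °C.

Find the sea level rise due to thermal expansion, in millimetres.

Layer 1: α = (0.97 + 0.081×23)×10⁻⁴ = 2.833×10⁻⁴ K⁻¹
Layer 2: α = (0.97 + 0.081×2)×10⁻⁴ = 1.132×10⁻⁴ K⁻¹
Layer 1: 2.833×10⁻⁴ × 84 × 0.58 = 0.013802376 m
Layer 2: 0.53 × 1.132×10⁻⁴ × 710 = 0.04259716 m
Δh = 0.013802376 + 0.04259716 = 0.056399536 m

Δh ≈ 56 mm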